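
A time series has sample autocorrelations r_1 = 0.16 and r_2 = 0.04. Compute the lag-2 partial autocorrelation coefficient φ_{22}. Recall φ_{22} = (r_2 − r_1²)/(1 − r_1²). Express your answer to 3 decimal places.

φ_{22} = (r_2 − r_1²) / (1 − r_1²)
r_1² = (0.16)² = 0.0256
Numerator = 0.04 − 0.0256 = 0.0144; denominator = 1 − 0.0256 = 0.9744
φ_{22} = 0.0144 / 0.9744 = 0.015

0.015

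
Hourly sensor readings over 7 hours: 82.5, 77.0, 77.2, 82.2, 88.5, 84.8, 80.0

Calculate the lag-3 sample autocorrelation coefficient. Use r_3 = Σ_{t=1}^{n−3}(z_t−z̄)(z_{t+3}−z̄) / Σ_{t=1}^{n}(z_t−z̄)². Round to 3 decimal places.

-0.455

Mean z̄ = (82.5 + 77.0 + 77.2 + 82.2 + 88.5 + 84.8 + 80.0)/7 = 81.7429
Deviations from mean: 0.7571, -4.7429, -4.5429, 0.4571, 6.7571, 3.0571, -1.7429
Σ(z_t−z̄)(z_{t+3}−z̄) = (0.3461) + (-32.0482) + (-13.8882) + (-0.7967) = -46.3869
Denominator Σ(z_t−z̄)² = 101.9571
r_3 = -46.3869 / 101.9571 = -0.455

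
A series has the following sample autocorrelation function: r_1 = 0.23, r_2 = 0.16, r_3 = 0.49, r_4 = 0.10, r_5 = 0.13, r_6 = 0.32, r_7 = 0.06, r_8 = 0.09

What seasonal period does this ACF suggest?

The largest autocorrelation is r_3 = 0.49, with a weaker echo at lag 6 (0.32); the remaining lags stay at or below 0.23. The elevated value at lag 1 (0.23), dropping to 0.16 at lag 2, reflects decaying short-term dependence rather than seasonality.
The dominant spike at lag 3 indicates a seasonal period of 3.

3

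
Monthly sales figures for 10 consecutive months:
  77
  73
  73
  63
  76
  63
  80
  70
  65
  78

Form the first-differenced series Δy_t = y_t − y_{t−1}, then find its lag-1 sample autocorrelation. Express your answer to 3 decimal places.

-0.679

First differences Δy: -4, 0, -10, 13, -13, 17, -10, -5, 13
Mean of differences = 0.1111
Numerator Σ(Δy_t−Δȳ)(Δy_{t+1}−Δȳ) = -704.1235
Denominator Σ(Δy_t−Δȳ)² = 1036.8889
r_1(Δy) = -704.1235 / 1036.8889 = -0.679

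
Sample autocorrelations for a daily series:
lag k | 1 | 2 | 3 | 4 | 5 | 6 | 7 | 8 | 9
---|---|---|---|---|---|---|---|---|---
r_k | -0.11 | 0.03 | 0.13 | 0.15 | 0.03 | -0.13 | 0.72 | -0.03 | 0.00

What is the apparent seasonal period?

7

The largest autocorrelation is r_7 = 0.72; the remaining lags stay at or below 0.15.
The dominant spike at lag 7 indicates a seasonal period of 7.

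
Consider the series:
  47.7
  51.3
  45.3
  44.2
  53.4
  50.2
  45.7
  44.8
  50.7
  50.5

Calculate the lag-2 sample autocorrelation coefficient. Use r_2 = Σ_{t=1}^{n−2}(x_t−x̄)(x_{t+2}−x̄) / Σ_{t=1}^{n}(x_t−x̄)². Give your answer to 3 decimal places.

Mean x̄ = (47.7 + 51.3 + 45.3 + 44.2 + 53.4 + 50.2 + 45.7 + 44.8 + 50.7 + 50.5)/10 = 48.3800
Numerator Σ_{t=1}^{8}(x_t−x̄)(x_{t+2}−x̄) = -66.9568
Denominator Σ(x_t−x̄)² = 94.3360
r_2 = -66.9568 / 94.3360 = -0.710

-0.710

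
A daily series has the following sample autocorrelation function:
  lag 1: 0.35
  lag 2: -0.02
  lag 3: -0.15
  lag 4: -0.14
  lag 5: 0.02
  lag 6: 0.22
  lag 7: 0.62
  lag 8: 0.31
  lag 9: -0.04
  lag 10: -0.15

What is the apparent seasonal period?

7

The largest autocorrelation is r_7 = 0.62; the remaining lags stay at or below 0.35.
The dominant spike at lag 7 indicates a seasonal period of 7.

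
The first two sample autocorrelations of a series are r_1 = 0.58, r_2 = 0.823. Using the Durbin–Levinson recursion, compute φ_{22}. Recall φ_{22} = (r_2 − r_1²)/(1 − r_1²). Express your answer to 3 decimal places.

0.733

φ_{22} = (r_2 − r_1²) / (1 − r_1²)
r_1² = (0.58)² = 0.3364
Numerator = 0.823 − 0.3364 = 0.4866; denominator = 1 − 0.3364 = 0.6636
φ_{22} = 0.4866 / 0.6636 = 0.733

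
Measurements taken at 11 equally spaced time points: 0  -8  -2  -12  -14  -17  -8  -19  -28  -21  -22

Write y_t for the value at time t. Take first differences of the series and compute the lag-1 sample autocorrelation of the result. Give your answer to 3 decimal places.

First differences Δy: -8, 6, -10, -2, -3, 9, -11, -9, 7, -1
Mean of differences = -2.2000
Numerator Σ(Δy_t−Δȳ)(Δy_{t+1}−Δȳ) = -212.4400
Denominator Σ(Δy_t−Δȳ)² = 497.6000
r_1(Δy) = -212.4400 / 497.6000 = -0.427

-0.427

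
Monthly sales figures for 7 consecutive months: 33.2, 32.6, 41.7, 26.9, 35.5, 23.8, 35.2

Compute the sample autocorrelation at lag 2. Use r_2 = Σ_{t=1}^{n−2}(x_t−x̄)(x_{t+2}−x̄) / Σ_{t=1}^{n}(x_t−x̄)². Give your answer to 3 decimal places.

Mean x̄ = (33.2 + 32.6 + 41.7 + 26.9 + 35.5 + 23.8 + 35.2)/7 = 32.7000
Deviations from mean: 0.5000, -0.1000, 9.0000, -5.8000, 2.8000, -8.9000, 2.5000
Σ(x_t−x̄)(x_{t+2}−x̄) = (4.5000) + (0.5800) + (25.2000) + (51.6200) + (7.0000) = 88.9000
Denominator Σ(x_t−x̄)² = 208.2000
r_2 = 88.9000 / 208.2000 = 0.427

0.427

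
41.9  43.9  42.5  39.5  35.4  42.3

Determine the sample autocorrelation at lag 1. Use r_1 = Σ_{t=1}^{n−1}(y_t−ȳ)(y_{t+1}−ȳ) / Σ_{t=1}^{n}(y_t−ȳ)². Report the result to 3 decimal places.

Mean ȳ = (41.9 + 43.9 + 42.5 + 39.5 + 35.4 + 42.3)/6 = 40.9167
Deviations from mean: 0.9833, 2.9833, 1.5833, -1.4167, -5.5167, 1.3833
Numerator Σ_{t=1}^{5}(y_t−ȳ)(y_{t+1}−ȳ) = 5.5981
Denominator Σ(y_t−ȳ)² = 46.7283
r_1 = 5.5981 / 46.7283 = 0.120

0.120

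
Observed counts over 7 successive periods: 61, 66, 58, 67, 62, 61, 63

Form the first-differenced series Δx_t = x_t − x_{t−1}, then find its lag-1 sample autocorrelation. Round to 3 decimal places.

-0.765

First differences Δx: 5, -8, 9, -5, -1, 2
Mean of differences = 0.3333
Numerator Σ(Δx_t−Δx̄)(Δx_{t+1}−Δx̄) = -152.4444
Denominator Σ(Δx_t−Δx̄)² = 199.3333
r_1(Δx) = -152.4444 / 199.3333 = -0.765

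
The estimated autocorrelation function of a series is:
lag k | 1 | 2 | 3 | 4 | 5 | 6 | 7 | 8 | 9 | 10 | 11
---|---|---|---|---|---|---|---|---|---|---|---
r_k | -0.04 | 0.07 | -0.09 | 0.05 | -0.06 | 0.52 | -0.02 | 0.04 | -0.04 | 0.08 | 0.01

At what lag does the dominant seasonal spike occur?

The largest autocorrelation is r_6 = 0.52; the remaining lags stay at or below 0.08.
The dominant spike at lag 6 indicates a seasonal period of 6.

6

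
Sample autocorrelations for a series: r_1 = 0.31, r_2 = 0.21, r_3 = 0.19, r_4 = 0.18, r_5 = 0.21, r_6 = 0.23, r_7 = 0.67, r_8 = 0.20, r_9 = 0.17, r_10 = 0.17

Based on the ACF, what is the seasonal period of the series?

The largest autocorrelation is r_7 = 0.67; the remaining lags stay at or below 0.31. The elevated value at lag 1 (0.31), dropping to 0.21 at lag 2, reflects decaying short-term dependence rather than seasonality.
The dominant spike at lag 7 indicates a seasonal period of 7.

7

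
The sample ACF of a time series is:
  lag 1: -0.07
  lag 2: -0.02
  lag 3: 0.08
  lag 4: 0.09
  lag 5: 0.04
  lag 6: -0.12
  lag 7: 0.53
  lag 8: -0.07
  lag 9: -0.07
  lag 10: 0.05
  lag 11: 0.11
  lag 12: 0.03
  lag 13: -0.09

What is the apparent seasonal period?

The largest autocorrelation is r_7 = 0.53; the remaining lags stay at or below 0.11.
The dominant spike at lag 7 indicates a seasonal period of 7.

7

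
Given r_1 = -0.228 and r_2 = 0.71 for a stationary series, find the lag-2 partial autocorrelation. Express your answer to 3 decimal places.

0.694

φ_{22} = (r_2 − r_1²) / (1 − r_1²)
r_1² = (-0.228)² = 0.051984
Numerator = 0.71 − 0.0520 = 0.6580; denominator = 1 − 0.0520 = 0.9480
φ_{22} = 0.6580 / 0.9480 = 0.694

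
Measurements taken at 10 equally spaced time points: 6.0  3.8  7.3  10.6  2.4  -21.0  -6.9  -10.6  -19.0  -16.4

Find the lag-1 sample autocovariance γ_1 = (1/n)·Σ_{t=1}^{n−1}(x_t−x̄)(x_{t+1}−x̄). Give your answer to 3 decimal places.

Mean x̄ = (6.0 + 3.8 + 7.3 + 10.6 + 2.4 − 21.0 − 6.9 − 10.6 − 19.0 − 16.4)/10 = -4.3800
Σ_{t=1}^{9}(x_t−x̄)(x_{t+1}−x̄) = 668.5236
γ_1 = 668.5236 / 10 = 66.852

66.852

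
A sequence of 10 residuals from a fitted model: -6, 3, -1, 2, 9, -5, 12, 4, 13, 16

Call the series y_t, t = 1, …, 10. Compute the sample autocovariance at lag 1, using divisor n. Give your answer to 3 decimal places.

Mean ȳ = (-6 + 3 − 1 + 2 + 9 − 5 + 12 + 4 + 13 + 16)/10 = 4.7000
Σ_{t=1}^{9}(y_t−ȳ)(y_{t+1}−ȳ) = 2.0100
γ_1 = 2.0100 / 10 = 0.201

0.201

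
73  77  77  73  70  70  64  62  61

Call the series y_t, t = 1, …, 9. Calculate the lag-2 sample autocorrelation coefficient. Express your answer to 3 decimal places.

0.328

Mean ȳ = (73 + 77 + 77 + 73 + 70 + 70 + 64 + 62 + 61)/9 = 69.6667
Σ(y_t−ȳ)(y_{t+2}−ȳ) = (24.4444) + (24.4444) + (2.4444) + (1.1111) + (-1.8889) + (-2.5556) + (49.1111) = 97.1111
Denominator Σ(y_t−ȳ)² = 296.0000
r_2 = 97.1111 / 296.0000 = 0.328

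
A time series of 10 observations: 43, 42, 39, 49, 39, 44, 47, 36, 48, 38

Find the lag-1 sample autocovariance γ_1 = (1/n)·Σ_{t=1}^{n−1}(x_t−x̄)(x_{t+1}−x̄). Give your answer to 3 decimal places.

-13.225

Mean x̄ = (43 + 42 + 39 + 49 + 39 + 44 + 47 + 36 + 48 + 38)/10 = 42.5000
Σ_{t=1}^{9}(x_t−x̄)(x_{t+1}−x̄) = -132.2500
γ_1 = -132.2500 / 10 = -13.225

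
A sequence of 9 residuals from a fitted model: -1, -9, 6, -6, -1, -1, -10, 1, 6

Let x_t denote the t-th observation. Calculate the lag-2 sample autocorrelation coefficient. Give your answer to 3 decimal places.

Mean x̄ = (-1 − 9 + 6 − 6 − 1 − 1 − 10 + 1 + 6)/9 = -1.6667
Σ(x_t−x̄)(x_{t+2}−x̄) = (5.1111) + (31.7778) + (5.1111) + (-2.8889) + (-5.5556) + (1.7778) + (-63.8889) = -28.5556
Denominator Σ(x_t−x̄)² = 268.0000
r_2 = -28.5556 / 268.0000 = -0.107

-0.107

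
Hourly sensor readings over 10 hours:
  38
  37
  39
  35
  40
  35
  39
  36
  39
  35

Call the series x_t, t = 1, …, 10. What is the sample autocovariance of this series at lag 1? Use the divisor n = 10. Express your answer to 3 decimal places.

Mean x̄ = (38 + 37 + 39 + 35 + 40 + 35 + 39 + 36 + 39 + 35)/10 = 37.3000
Σ_{t=1}^{9}(x_t−x̄)(x_{t+1}−x̄) = -29.2900
γ_1 = -29.2900 / 10 = -2.929

-2.929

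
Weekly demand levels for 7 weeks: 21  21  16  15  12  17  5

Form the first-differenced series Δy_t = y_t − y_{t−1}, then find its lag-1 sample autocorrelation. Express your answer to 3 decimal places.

First differences Δy: 0, -5, -1, -3, 5, -12
Mean of differences = -2.6667
Numerator Σ(Δy_t−Δȳ)(Δy_{t+1}−Δȳ) = -84.7778
Denominator Σ(Δy_t−Δȳ)² = 161.3333
r_1(Δy) = -84.7778 / 161.3333 = -0.525

-0.525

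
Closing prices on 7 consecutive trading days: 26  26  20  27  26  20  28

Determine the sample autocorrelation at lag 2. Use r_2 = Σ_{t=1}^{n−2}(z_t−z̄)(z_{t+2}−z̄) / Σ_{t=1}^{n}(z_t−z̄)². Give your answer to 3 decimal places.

Mean z̄ = (26 + 26 + 20 + 27 + 26 + 20 + 28)/7 = 24.7143
Deviations from mean: 1.2857, 1.2857, -4.7143, 2.2857, 1.2857, -4.7143, 3.2857
Σ(z_t−z̄)(z_{t+2}−z̄) = (-6.0612) + (2.9388) + (-6.0612) + (-10.7755) + (4.2245) = -15.7347
Denominator Σ(z_t−z̄)² = 65.4286
r_2 = -15.7347 / 65.4286 = -0.240

-0.240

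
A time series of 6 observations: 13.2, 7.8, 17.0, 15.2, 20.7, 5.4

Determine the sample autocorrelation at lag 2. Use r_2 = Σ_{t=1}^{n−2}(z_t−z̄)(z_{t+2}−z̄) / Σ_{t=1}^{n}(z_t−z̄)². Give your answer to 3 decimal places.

Mean z̄ = (13.2 + 7.8 + 17.0 + 15.2 + 20.7 + 5.4)/6 = 13.2167
Deviations from mean: -0.0167, -5.4167, 3.7833, 1.9833, 7.4833, -7.8167
Numerator Σ_{t=1}^{4}(z_t−z̄)(z_{t+2}−z̄) = 2.0028
Denominator Σ(z_t−z̄)² = 164.6883
r_2 = 2.0028 / 164.6883 = 0.012

0.012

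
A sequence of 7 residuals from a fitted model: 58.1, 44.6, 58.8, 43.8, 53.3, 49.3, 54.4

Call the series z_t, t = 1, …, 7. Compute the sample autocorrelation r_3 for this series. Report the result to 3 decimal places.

Mean z̄ = (58.1 + 44.6 + 58.8 + 43.8 + 53.3 + 49.3 + 54.4)/7 = 51.7571
Deviations from mean: 6.3429, -7.1571, 7.0429, -7.9571, 1.5429, -2.4571, 2.6429
Σ(z_t−z̄)(z_{t+3}−z̄) = (-50.4710) + (-11.0424) + (-17.3053) + (-21.0296) = -99.8484
Denominator Σ(z_t−z̄)² = 219.7771
r_3 = -99.8484 / 219.7771 = -0.454

-0.454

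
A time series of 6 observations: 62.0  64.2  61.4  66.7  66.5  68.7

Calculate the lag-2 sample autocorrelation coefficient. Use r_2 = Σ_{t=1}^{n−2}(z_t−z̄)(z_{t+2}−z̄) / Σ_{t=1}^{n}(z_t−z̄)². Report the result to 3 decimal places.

Mean z̄ = (62.0 + 64.2 + 61.4 + 66.7 + 66.5 + 68.7)/6 = 64.9167
Deviations from mean: -2.9167, -0.7167, -3.5167, 1.7833, 1.5833, 3.7833
Σ(z_t−z̄)(z_{t+2}−z̄) = (10.2569) + (-1.2781) + (-5.5681) + (6.7469) = 10.1578
Denominator Σ(z_t−z̄)² = 41.3883
r_2 = 10.1578 / 41.3883 = 0.245

0.245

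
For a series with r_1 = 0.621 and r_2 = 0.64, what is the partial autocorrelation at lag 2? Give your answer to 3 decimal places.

φ_{22} = (r_2 − r_1²) / (1 − r_1²)
r_1² = (0.621)² = 0.385641
Numerator = 0.64 − 0.3856 = 0.2544; denominator = 1 − 0.3856 = 0.6144
φ_{22} = 0.2544 / 0.6144 = 0.414

0.414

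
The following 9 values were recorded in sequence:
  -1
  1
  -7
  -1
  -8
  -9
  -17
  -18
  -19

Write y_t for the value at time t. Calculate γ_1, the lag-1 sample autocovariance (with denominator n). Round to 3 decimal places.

Mean ȳ = (-1 + 1 − 7 − 1 − 8 − 9 − 17 − 18 − 19)/9 = -8.7778
Σ_{t=1}^{8}(y_t−ȳ)(y_{t+1}−ȳ) = 285.0617
γ_1 = 285.0617 / 9 = 31.674

31.674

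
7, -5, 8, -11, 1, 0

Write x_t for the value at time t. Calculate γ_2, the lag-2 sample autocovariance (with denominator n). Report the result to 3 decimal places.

Mean x̄ = (7 − 5 + 8 − 11 + 1 + 0)/6 = 0.0000
Deviations: 7.0000, -5.0000, 8.0000, -11.0000, 1.0000, 0.0000
Σ_{t=1}^{4}(x_t−x̄)(x_{t+2}−x̄) = 119.0000
γ_2 = 119.0000 / 6 = 19.833

19.833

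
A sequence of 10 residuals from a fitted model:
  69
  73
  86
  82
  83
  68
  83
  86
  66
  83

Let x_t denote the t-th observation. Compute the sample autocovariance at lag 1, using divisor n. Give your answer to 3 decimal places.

-15.871

Mean x̄ = (69 + 73 + 86 + 82 + 83 + 68 + 83 + 86 + 66 + 83)/10 = 77.9000
Σ_{t=1}^{9}(x_t−x̄)(x_{t+1}−x̄) = -158.7100
γ_1 = -158.7100 / 10 = -15.871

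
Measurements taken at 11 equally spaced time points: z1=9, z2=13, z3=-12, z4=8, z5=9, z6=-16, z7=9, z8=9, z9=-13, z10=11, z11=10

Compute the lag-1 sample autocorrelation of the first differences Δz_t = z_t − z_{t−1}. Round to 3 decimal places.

First differences Δz: 4, -25, 20, 1, -25, 25, 0, -22, 24, -1
Mean of differences = 0.1000
Numerator Σ(Δz_t−Δz̄)(Δz_{t+1}−Δz̄) = -1781.8100
Denominator Σ(Δz_t−Δz̄)² = 3352.9000
r_1(Δz) = -1781.8100 / 3352.9000 = -0.531

-0.531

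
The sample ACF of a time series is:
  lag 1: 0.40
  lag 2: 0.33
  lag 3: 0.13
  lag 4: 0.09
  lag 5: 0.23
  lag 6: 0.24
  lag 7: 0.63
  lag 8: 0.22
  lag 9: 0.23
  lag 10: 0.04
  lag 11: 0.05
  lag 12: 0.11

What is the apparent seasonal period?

7

The largest autocorrelation is r_7 = 0.63; the remaining lags stay at or below 0.40. The elevated value at lag 1 (0.40), dropping to 0.33 at lag 2, reflects decaying short-term dependence rather than seasonality.
The dominant spike at lag 7 indicates a seasonal period of 7.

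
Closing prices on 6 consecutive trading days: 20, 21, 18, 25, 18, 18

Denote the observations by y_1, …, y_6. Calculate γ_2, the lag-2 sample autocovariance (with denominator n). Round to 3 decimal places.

-0.167

Mean ȳ = (20 + 21 + 18 + 25 + 18 + 18)/6 = 20.0000
Deviations: 0.0000, 1.0000, -2.0000, 5.0000, -2.0000, -2.0000
Σ_{t=1}^{4}(y_t−ȳ)(y_{t+2}−ȳ) = -1.0000
γ_2 = -1.0000 / 6 = -0.167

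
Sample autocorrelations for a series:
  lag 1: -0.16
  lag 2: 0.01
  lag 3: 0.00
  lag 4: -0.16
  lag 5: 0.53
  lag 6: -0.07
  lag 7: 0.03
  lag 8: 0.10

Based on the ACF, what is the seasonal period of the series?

The largest autocorrelation is r_5 = 0.53; the remaining lags stay at or below 0.10.
The dominant spike at lag 5 indicates a seasonal period of 5.

5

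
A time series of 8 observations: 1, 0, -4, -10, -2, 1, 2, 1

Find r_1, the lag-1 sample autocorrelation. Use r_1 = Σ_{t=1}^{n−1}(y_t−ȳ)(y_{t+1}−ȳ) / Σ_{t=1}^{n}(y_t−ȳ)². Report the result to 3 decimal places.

Mean ȳ = (1 + 0 − 4 − 10 − 2 + 1 + 2 + 1)/8 = -1.3750
Numerator Σ_{t=1}^{7}(y_t−ȳ)(y_{t+1}−ȳ) = 42.2344
Denominator Σ(y_t−ȳ)² = 111.8750
r_1 = 42.2344 / 111.8750 = 0.378

0.378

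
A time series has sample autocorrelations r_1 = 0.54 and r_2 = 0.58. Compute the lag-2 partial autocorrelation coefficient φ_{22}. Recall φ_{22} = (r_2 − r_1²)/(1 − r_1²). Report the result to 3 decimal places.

0.407

φ_{22} = (r_2 − r_1²) / (1 − r_1²)
r_1² = (0.54)² = 0.2916
Numerator = 0.58 − 0.2916 = 0.2884; denominator = 1 − 0.2916 = 0.7084
φ_{22} = 0.2884 / 0.7084 = 0.407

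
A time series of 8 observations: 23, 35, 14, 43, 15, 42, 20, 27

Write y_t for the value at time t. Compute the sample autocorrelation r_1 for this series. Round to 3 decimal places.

Mean ȳ = (23 + 35 + 14 + 43 + 15 + 42 + 20 + 27)/8 = 27.3750
Numerator Σ_{t=1}^{7}(y_t−ȳ)(y_{t+1}−ȳ) = -823.7656
Denominator Σ(y_t−ȳ)² = 921.8750
r_1 = -823.7656 / 921.8750 = -0.894

-0.894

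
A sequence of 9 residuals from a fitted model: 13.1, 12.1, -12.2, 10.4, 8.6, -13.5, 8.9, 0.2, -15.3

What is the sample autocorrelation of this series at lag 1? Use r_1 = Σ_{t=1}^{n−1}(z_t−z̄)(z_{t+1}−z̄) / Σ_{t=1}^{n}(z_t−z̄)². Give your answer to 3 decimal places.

-0.253

Mean z̄ = (13.1 + 12.1 − 12.2 + 10.4 + 8.6 − 13.5 + 8.9 + 0.2 − 15.3)/9 = 1.3667
Numerator Σ_{t=1}^{8}(z_t−z̄)(z_{t+1}−z̄) = -285.7644
Denominator Σ(z_t−z̄)² = 1127.7600
r_1 = -285.7644 / 1127.7600 = -0.253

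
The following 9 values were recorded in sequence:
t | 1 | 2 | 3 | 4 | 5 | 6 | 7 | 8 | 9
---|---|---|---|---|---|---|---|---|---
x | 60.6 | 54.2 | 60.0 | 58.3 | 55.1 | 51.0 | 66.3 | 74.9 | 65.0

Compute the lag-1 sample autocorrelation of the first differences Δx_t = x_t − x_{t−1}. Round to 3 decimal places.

First differences Δx: -6.4, 5.8, -1.7, -3.2, -4.1, 15.3, 8.6, -9.9
Mean of differences = 0.5500
Numerator Σ(Δx_t−Δx̄)(Δx_{t+1}−Δx̄) = -56.3975
Denominator Σ(Δx_t−Δx̄)² = 508.1800
r_1(Δx) = -56.3975 / 508.1800 = -0.111

-0.111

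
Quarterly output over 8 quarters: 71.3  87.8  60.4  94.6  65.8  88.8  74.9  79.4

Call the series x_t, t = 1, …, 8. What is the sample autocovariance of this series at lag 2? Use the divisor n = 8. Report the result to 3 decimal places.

90.901

Mean x̄ = (71.3 + 87.8 + 60.4 + 94.6 + 65.8 + 88.8 + 74.9 + 79.4)/8 = 77.8750
Σ_{t=1}^{6}(x_t−x̄)(x_{t+2}−x̄) = 727.2088
γ_2 = 727.2088 / 8 = 90.901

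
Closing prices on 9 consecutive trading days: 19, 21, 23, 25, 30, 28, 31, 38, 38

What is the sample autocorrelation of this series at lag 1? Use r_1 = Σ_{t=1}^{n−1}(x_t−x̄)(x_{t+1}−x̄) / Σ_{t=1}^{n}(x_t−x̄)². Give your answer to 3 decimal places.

Mean x̄ = (19 + 21 + 23 + 25 + 30 + 28 + 31 + 38 + 38)/9 = 28.1111
Numerator Σ_{t=1}^{8}(x_t−x̄)(x_{t+1}−x̄) = 236.9877
Denominator Σ(x_t−x̄)² = 376.8889
r_1 = 236.9877 / 376.8889 = 0.629

0.629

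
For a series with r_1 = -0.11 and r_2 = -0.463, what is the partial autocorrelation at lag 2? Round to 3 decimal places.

-0.481

φ_{22} = (r_2 − r_1²) / (1 − r_1²)
r_1² = (-0.11)² = 0.0121
Numerator = -0.463 − 0.0121 = -0.4751; denominator = 1 − 0.0121 = 0.9879
φ_{22} = -0.4751 / 0.9879 = -0.481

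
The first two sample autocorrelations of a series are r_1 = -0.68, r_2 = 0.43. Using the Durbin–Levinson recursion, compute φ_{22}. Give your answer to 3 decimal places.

φ_{22} = (r_2 − r_1²) / (1 − r_1²)
r_1² = (-0.68)² = 0.4624
Numerator = 0.43 − 0.4624 = -0.0324; denominator = 1 − 0.4624 = 0.5376
φ_{22} = -0.0324 / 0.5376 = -0.060

-0.060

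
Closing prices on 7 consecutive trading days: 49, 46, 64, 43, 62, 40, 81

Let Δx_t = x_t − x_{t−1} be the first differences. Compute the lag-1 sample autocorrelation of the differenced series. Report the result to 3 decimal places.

-0.686

First differences Δx: -3, 18, -21, 19, -22, 41
Mean of differences = 5.3333
Numerator Σ(Δx_t−Δx̄)(Δx_{t+1}−Δx̄) = -2147.4444
Denominator Σ(Δx_t−Δx̄)² = 3129.3333
r_1(Δx) = -2147.4444 / 3129.3333 = -0.686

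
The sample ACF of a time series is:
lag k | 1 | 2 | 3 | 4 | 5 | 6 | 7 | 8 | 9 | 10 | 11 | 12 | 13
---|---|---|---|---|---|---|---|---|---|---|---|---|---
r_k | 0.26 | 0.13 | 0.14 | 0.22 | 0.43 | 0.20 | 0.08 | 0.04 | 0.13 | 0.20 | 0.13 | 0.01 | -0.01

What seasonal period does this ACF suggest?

The largest autocorrelation is r_5 = 0.43; the remaining lags stay at or below 0.26. The elevated value at lag 1 (0.26), dropping to 0.13 at lag 2, reflects decaying short-term dependence rather than seasonality.
The dominant spike at lag 5 indicates a seasonal period of 5.

5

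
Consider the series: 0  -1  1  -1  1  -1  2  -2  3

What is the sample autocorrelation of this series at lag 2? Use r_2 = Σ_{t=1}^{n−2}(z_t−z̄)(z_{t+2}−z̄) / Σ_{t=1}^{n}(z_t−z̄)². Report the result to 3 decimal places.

Mean z̄ = (0 − 1 + 1 − 1 + 1 − 1 + 2 − 2 + 3)/9 = 0.2222
Σ(z_t−z̄)(z_{t+2}−z̄) = (-0.1728) + (1.4938) + (0.6049) + (1.4938) + (1.3827) + (2.7160) + (4.9383) = 12.4568
Denominator Σ(z_t−z̄)² = 21.5556
r_2 = 12.4568 / 21.5556 = 0.578

0.578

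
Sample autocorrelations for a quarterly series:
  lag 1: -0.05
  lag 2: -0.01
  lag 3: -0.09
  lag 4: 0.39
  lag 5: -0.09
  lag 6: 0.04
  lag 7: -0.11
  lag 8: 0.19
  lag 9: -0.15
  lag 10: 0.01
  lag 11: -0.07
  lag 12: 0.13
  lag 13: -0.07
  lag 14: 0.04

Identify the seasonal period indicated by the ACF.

The largest autocorrelation is r_4 = 0.39, with a weaker echo at lag 8 (0.19); the remaining lags stay at or below 0.13.
The dominant spike at lag 4 indicates a seasonal period of 4.

4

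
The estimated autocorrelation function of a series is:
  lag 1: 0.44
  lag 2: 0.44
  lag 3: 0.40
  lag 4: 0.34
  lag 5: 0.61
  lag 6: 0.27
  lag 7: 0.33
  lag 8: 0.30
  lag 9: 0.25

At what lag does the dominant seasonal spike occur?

The largest autocorrelation is r_5 = 0.61; the remaining lags stay at or below 0.44.
The dominant spike at lag 5 indicates a seasonal period of 5.

5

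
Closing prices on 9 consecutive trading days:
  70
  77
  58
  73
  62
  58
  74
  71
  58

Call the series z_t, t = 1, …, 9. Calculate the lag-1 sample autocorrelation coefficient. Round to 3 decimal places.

-0.354

Mean z̄ = (70 + 77 + 58 + 73 + 62 + 58 + 74 + 71 + 58)/9 = 66.7778
Numerator Σ_{t=1}^{8}(z_t−z̄)(z_{t+1}−z̄) = -169.1605
Denominator Σ(z_t−z̄)² = 477.5556
r_1 = -169.1605 / 477.5556 = -0.354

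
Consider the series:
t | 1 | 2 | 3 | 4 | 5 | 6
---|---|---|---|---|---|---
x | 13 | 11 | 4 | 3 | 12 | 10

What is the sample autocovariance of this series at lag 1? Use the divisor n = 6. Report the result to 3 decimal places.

1.995

Mean x̄ = (13 + 11 + 4 + 3 + 12 + 10)/6 = 8.8333
Σ_{t=1}^{5}(x_t−x̄)(x_{t+1}−x̄) = 11.9722
γ_1 = 11.9722 / 6 = 1.995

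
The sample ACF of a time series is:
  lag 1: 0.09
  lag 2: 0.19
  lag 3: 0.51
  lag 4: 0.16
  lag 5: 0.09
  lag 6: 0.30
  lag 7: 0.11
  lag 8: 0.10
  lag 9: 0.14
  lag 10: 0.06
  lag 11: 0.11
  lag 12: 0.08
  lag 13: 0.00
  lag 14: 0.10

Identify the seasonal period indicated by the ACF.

3

The largest autocorrelation is r_3 = 0.51, with a weaker echo at lag 6 (0.30); the remaining lags stay at or below 0.19.
The dominant spike at lag 3 indicates a seasonal period of 3.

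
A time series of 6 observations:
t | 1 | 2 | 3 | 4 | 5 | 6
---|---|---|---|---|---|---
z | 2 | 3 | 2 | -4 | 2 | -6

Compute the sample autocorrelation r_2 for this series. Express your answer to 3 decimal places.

Mean z̄ = (2 + 3 + 2 − 4 + 2 − 6)/6 = -0.1667
Numerator Σ_{t=1}^{4}(z_t−z̄)(z_{t+2}−z̄) = 19.6111
Denominator Σ(z_t−z̄)² = 72.8333
r_2 = 19.6111 / 72.8333 = 0.269

0.269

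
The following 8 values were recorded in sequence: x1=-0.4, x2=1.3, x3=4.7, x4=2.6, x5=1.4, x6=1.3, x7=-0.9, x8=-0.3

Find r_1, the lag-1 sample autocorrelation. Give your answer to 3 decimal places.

0.353

Mean x̄ = (-0.4 + 1.3 + 4.7 + 2.6 + 1.4 + 1.3 − 0.9 − 0.3)/8 = 1.2125
Deviations from mean: -1.6125, 0.0875, 3.4875, 1.3875, 0.1875, 0.0875, -2.1125, -1.5125
Σ(x_t−x̄)(x_{t+1}−x̄) = (-0.1411) + (0.3052) + (4.8389) + (0.2602) + (0.0164) + (-0.1848) + (3.1952) = 8.2898
Denominator Σ(x_t−x̄)² = 23.4888
r_1 = 8.2898 / 23.4888 = 0.353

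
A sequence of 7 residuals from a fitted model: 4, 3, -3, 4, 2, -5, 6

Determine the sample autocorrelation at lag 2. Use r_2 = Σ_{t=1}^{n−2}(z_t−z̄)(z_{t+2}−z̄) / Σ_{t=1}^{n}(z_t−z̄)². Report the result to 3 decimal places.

-0.242

Mean z̄ = (4 + 3 − 3 + 4 + 2 − 5 + 6)/7 = 1.5714
Numerator Σ_{t=1}^{5}(z_t−z̄)(z_{t+2}−z̄) = -23.6531
Denominator Σ(z_t−z̄)² = 97.7143
r_2 = -23.6531 / 97.7143 = -0.242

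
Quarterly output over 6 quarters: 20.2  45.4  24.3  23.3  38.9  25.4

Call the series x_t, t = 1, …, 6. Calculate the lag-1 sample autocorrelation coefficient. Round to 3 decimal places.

-0.581

Mean x̄ = (20.2 + 45.4 + 24.3 + 23.3 + 38.9 + 25.4)/6 = 29.5833
Deviations from mean: -9.3833, 15.8167, -5.2833, -6.2833, 9.3167, -4.1833
Σ(x_t−x̄)(x_{t+1}−x̄) = (-148.4131) + (-83.5647) + (33.1969) + (-58.5397) + (-38.9747) = -296.2953
Denominator Σ(x_t−x̄)² = 509.9083
r_1 = -296.2953 / 509.9083 = -0.581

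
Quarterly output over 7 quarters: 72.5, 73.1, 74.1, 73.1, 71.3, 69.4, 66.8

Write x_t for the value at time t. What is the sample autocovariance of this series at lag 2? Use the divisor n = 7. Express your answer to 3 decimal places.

Mean x̄ = (72.5 + 73.1 + 74.1 + 73.1 + 71.3 + 69.4 + 66.8)/7 = 71.4714
Σ_{t=1}^{5}(x_t−x̄)(x_{t+2}−x̄) = 2.3327
γ_2 = 2.3327 / 7 = 0.333

0.333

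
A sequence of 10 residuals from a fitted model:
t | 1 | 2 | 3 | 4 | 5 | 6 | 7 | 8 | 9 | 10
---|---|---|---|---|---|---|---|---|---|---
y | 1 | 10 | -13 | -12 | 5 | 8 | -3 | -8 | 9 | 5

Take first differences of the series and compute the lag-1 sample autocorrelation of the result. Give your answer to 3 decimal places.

-0.216

First differences Δy: 9, -23, 1, 17, 3, -11, -5, 17, -4
Mean of differences = 0.4444
Numerator Σ(Δy_t−Δȳ)(Δy_{t+1}−Δȳ) = -292.7531
Denominator Σ(Δy_t−Δȳ)² = 1358.2222
r_1(Δy) = -292.7531 / 1358.2222 = -0.216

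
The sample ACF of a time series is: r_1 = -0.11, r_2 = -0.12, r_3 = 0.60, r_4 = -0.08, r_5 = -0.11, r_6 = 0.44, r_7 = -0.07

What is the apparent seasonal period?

3

The largest autocorrelation is r_3 = 0.60, with a weaker echo at lag 6 (0.44); the remaining lags stay at or below -0.07.
The dominant spike at lag 3 indicates a seasonal period of 3.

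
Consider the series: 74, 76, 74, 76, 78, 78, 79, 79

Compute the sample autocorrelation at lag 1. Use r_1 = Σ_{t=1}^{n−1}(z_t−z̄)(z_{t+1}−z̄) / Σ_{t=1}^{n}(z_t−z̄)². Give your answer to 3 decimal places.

0.498

Mean z̄ = (74 + 76 + 74 + 76 + 78 + 78 + 79 + 79)/8 = 76.7500
Deviations from mean: -2.7500, -0.7500, -2.7500, -0.7500, 1.2500, 1.2500, 2.2500, 2.2500
Numerator Σ_{t=1}^{7}(z_t−z̄)(z_{t+1}−z̄) = 14.6875
Denominator Σ(z_t−z̄)² = 29.5000
r_1 = 14.6875 / 29.5000 = 0.498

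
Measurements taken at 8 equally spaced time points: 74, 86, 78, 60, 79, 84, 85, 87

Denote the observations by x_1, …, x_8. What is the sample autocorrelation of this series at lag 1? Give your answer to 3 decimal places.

0.098

Mean x̄ = (74 + 86 + 78 + 60 + 79 + 84 + 85 + 87)/8 = 79.1250
Deviations from mean: -5.1250, 6.8750, -1.1250, -19.1250, -0.1250, 4.8750, 5.8750, 7.8750
Numerator Σ_{t=1}^{7}(x_t−x̄)(x_{t+1}−x̄) = 55.2344
Denominator Σ(x_t−x̄)² = 560.8750
r_1 = 55.2344 / 560.8750 = 0.098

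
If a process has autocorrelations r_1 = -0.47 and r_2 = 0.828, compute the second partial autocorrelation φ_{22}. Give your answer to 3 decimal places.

0.779

φ_{22} = (r_2 − r_1²) / (1 − r_1²)
r_1² = (-0.47)² = 0.2209
Numerator = 0.828 − 0.2209 = 0.6071; denominator = 1 − 0.2209 = 0.7791
φ_{22} = 0.6071 / 0.7791 = 0.779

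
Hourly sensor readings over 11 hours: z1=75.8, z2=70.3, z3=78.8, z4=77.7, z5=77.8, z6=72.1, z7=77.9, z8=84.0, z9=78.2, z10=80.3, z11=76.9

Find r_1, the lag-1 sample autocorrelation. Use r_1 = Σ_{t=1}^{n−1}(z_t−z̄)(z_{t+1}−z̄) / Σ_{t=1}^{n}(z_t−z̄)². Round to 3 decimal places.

Mean z̄ = (75.8 + 70.3 + 78.8 + 77.7 + 77.8 + 72.1 + 77.9 + 84.0 + 78.2 + 80.3 + 76.9)/11 = 77.2545
Numerator Σ_{t=1}^{10}(z_t−z̄)(z_{t+1}−z̄) = 6.6916
Denominator Σ(z_t−z̄)² = 136.1473
r_1 = 6.6916 / 136.1473 = 0.049

0.049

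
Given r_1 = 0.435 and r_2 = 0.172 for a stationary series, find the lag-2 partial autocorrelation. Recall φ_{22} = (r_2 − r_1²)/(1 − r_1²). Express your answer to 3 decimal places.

φ_{22} = (r_2 − r_1²) / (1 − r_1²)
r_1² = (0.435)² = 0.189225
Numerator = 0.172 − 0.1892 = -0.0172; denominator = 1 − 0.1892 = 0.8108
φ_{22} = -0.0172 / 0.8108 = -0.021

-0.021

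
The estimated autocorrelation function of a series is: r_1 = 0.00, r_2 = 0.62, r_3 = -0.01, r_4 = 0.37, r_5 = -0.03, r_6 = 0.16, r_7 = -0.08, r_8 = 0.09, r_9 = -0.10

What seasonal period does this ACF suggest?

2

The largest autocorrelation is r_2 = 0.62, with weaker echoes at lags 4 (0.37) and 6 (0.16); the remaining lags stay at or below 0.09.
The dominant spike at lag 2 indicates a seasonal period of 2.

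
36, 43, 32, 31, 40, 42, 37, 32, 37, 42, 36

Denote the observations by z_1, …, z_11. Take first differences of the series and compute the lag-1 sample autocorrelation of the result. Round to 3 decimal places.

-0.184

First differences Δz: 7, -11, -1, 9, 2, -5, -5, 5, 5, -6
Mean of differences = 0.0000
Numerator Σ(Δz_t−Δz̄)(Δz_{t+1}−Δz̄) = -72.0000
Denominator Σ(Δz_t−Δz̄)² = 392.0000
r_1(Δz) = -72.0000 / 392.0000 = -0.184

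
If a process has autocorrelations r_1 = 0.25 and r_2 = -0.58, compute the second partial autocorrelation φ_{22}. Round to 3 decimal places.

-0.685

φ_{22} = (r_2 − r_1²) / (1 − r_1²)
r_1² = (0.25)² = 0.0625
Numerator = -0.58 − 0.0625 = -0.6425; denominator = 1 − 0.0625 = 0.9375
φ_{22} = -0.6425 / 0.9375 = -0.685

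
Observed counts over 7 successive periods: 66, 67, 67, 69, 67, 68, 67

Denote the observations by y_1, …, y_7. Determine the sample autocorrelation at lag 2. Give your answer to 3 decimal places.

Mean ȳ = (66 + 67 + 67 + 69 + 67 + 68 + 67)/7 = 67.2857
Σ(y_t−ȳ)(y_{t+2}−ȳ) = (0.3673) + (-0.4898) + (0.0816) + (1.2245) + (0.0816) = 1.2653
Denominator Σ(y_t−ȳ)² = 5.4286
r_2 = 1.2653 / 5.4286 = 0.233

0.233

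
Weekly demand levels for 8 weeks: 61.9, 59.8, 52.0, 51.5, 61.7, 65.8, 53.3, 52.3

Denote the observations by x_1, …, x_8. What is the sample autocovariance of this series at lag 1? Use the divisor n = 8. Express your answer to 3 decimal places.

Mean x̄ = (61.9 + 59.8 + 52.0 + 51.5 + 61.7 + 65.8 + 53.3 + 52.3)/8 = 57.2875
Σ_{t=1}^{7}(x_t−x̄)(x_{t+1}−x̄) = 26.8736
γ_1 = 26.8736 / 8 = 3.359

3.359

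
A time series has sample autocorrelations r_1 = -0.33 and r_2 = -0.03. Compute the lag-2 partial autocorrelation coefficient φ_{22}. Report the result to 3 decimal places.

φ_{22} = (r_2 − r_1²) / (1 − r_1²)
r_1² = (-0.33)² = 0.1089
Numerator = -0.03 − 0.1089 = -0.1389; denominator = 1 − 0.1089 = 0.8911
φ_{22} = -0.1389 / 0.8911 = -0.156

-0.156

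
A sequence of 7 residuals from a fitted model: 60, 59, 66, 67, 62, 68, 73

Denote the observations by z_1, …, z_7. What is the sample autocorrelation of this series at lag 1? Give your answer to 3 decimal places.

0.236

Mean z̄ = (60 + 59 + 66 + 67 + 62 + 68 + 73)/7 = 65.0000
Numerator Σ_{t=1}^{6}(z_t−z̄)(z_{t+1}−z̄) = 35.0000
Denominator Σ(z_t−z̄)² = 148.0000
r_1 = 35.0000 / 148.0000 = 0.236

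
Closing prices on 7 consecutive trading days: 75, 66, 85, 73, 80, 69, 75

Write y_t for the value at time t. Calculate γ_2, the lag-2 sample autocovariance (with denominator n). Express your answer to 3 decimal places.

Mean ȳ = (75 + 66 + 85 + 73 + 80 + 69 + 75)/7 = 74.7143
Σ_{t=1}^{5}(y_t−ȳ)(y_{t+2}−ȳ) = 83.5510
γ_2 = 83.5510 / 7 = 11.936

11.936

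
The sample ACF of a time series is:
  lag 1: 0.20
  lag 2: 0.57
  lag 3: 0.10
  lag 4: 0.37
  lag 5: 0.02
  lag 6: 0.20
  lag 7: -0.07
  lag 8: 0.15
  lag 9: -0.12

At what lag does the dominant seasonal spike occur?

2

The largest autocorrelation is r_2 = 0.57, with a weaker echo at lag 4 (0.37); the remaining lags stay at or below 0.20.
The dominant spike at lag 2 indicates a seasonal period of 2.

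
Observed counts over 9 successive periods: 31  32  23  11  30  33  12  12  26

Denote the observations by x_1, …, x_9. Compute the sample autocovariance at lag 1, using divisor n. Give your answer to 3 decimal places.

Mean x̄ = (31 + 32 + 23 + 11 + 30 + 33 + 12 + 12 + 26)/9 = 23.3333
Σ_{t=1}^{8}(x_t−x̄)(x_{t+1}−x̄) = 38.5556
γ_1 = 38.5556 / 9 = 4.284

4.284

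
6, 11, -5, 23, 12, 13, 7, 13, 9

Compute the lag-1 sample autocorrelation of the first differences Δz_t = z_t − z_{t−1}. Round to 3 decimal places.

-0.717

First differences Δz: 5, -16, 28, -11, 1, -6, 6, -4
Mean of differences = 0.3750
Numerator Σ(Δz_t−Δz̄)(Δz_{t+1}−Δz̄) = -913.8906
Denominator Σ(Δz_t−Δz̄)² = 1273.8750
r_1(Δz) = -913.8906 / 1273.8750 = -0.717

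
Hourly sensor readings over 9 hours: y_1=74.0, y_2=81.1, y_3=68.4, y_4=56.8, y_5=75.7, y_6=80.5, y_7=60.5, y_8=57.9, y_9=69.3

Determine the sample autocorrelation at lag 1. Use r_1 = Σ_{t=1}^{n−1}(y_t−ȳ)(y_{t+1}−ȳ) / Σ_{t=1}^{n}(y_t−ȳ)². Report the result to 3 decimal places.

0.072

Mean ȳ = (74.0 + 81.1 + 68.4 + 56.8 + 75.7 + 80.5 + 60.5 + 57.9 + 69.3)/9 = 69.3556
Numerator Σ_{t=1}^{8}(y_t−ȳ)(y_{t+1}−ȳ) = 49.7602
Denominator Σ(y_t−ȳ)² = 692.1622
r_1 = 49.7602 / 692.1622 = 0.072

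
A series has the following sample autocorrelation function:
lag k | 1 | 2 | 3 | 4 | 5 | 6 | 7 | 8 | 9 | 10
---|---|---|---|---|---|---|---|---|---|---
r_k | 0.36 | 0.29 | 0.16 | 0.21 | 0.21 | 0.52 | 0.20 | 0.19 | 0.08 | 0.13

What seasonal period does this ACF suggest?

The largest autocorrelation is r_6 = 0.52; the remaining lags stay at or below 0.36. The elevated value at lag 1 (0.36), dropping to 0.29 at lag 2, reflects decaying short-term dependence rather than seasonality.
The dominant spike at lag 6 indicates a seasonal period of 6.

6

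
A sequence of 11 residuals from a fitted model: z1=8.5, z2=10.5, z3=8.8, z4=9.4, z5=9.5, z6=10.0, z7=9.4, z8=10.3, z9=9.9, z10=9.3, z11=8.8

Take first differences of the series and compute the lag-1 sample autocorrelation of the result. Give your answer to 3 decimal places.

First differences Δz: 2.0, -1.7, 0.6, 0.1, 0.5, -0.6, 0.9, -0.4, -0.6, -0.5
Mean of differences = 0.0300
Numerator Σ(Δz_t−Δz̄)(Δz_{t+1}−Δz̄) = -4.9349
Denominator Σ(Δz_t−Δz̄)² = 9.4410
r_1(Δz) = -4.9349 / 9.4410 = -0.523

-0.523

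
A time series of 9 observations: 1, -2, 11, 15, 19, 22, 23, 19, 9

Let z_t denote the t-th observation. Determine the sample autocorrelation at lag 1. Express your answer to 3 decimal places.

Mean z̄ = (1 − 2 + 11 + 15 + 19 + 22 + 23 + 19 + 9)/9 = 13.0000
Numerator Σ_{t=1}^{8}(z_t−z̄)(z_{t+1}−z̄) = 398.0000
Denominator Σ(z_t−z̄)² = 646.0000
r_1 = 398.0000 / 646.0000 = 0.616

0.616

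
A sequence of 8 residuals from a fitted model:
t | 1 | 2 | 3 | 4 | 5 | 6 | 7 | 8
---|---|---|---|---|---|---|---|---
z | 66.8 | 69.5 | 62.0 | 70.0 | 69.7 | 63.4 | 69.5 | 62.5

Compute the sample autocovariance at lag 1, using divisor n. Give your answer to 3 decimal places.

-6.162

Mean z̄ = (66.8 + 69.5 + 62.0 + 70.0 + 69.7 + 63.4 + 69.5 + 62.5)/8 = 66.6750
Deviations: 0.1250, 2.8250, -4.6750, 3.3250, 3.0250, -3.2750, 2.8250, -4.1750
Σ_{t=1}^{7}(z_t−z̄)(z_{t+1}−z̄) = -49.2931
γ_1 = -49.2931 / 8 = -6.162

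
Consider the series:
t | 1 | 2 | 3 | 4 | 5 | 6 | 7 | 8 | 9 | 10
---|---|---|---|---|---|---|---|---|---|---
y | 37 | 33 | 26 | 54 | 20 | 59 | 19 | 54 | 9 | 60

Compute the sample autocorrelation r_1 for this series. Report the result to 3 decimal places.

-0.840

Mean ȳ = (37 + 33 + 26 + 54 + 20 + 59 + 19 + 54 + 9 + 60)/10 = 37.1000
Numerator Σ_{t=1}^{9}(y_t−ȳ)(y_{t+1}−ȳ) = -2625.8100
Denominator Σ(y_t−ȳ)² = 3124.9000
r_1 = -2625.8100 / 3124.9000 = -0.840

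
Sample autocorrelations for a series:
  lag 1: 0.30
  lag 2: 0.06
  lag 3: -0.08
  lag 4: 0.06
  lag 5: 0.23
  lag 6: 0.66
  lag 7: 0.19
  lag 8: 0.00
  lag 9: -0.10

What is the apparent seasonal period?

6

The largest autocorrelation is r_6 = 0.66; the remaining lags stay at or below 0.30. The elevated value at lag 1 (0.30), dropping to 0.06 at lag 2, reflects decaying short-term dependence rather than seasonality.
The dominant spike at lag 6 indicates a seasonal period of 6.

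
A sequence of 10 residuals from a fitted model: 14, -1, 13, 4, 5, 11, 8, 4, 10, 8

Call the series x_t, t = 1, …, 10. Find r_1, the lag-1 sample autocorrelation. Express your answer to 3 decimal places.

Mean x̄ = (14 − 1 + 13 + 4 + 5 + 11 + 8 + 4 + 10 + 8)/10 = 7.6000
Numerator Σ_{t=1}^{9}(x_t−x̄)(x_{t+1}−x̄) = -128.1600
Denominator Σ(x_t−x̄)² = 194.4000
r_1 = -128.1600 / 194.4000 = -0.659

-0.659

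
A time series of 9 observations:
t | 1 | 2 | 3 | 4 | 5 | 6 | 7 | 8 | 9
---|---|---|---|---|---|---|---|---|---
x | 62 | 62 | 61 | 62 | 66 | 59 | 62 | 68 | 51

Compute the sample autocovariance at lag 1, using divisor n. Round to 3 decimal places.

Mean x̄ = (62 + 62 + 61 + 62 + 66 + 59 + 62 + 68 + 51)/9 = 61.4444
Σ_{t=1}^{8}(x_t−x̄)(x_{t+1}−x̄) = -74.9753
γ_1 = -74.9753 / 9 = -8.331

-8.331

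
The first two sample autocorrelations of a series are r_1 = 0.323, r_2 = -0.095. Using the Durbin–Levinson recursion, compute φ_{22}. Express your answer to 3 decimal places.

-0.223

φ_{22} = (r_2 − r_1²) / (1 − r_1²)
r_1² = (0.323)² = 0.104329
Numerator = -0.095 − 0.1043 = -0.1993; denominator = 1 − 0.1043 = 0.8957
φ_{22} = -0.1993 / 0.8957 = -0.223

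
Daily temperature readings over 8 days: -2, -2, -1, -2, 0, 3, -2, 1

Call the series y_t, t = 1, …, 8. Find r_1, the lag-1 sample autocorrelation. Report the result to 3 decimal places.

-0.121

Mean ȳ = (-2 − 2 − 1 − 2 + 0 + 3 − 2 + 1)/8 = -0.6250
Deviations from mean: -1.3750, -1.3750, -0.3750, -1.3750, 0.6250, 3.6250, -1.3750, 1.6250
Σ(y_t−ȳ)(y_{t+1}−ȳ) = (1.8906) + (0.5156) + (0.5156) + (-0.8594) + (2.2656) + (-4.9844) + (-2.2344) = -2.8906
Denominator Σ(y_t−ȳ)² = 23.8750
r_1 = -2.8906 / 23.8750 = -0.121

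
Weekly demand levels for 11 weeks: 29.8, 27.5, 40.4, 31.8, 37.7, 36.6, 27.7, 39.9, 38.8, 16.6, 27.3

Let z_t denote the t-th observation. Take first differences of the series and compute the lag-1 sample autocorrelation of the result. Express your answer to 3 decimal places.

-0.471

First differences Δz: -2.3, 12.9, -8.6, 5.9, -1.1, -8.9, 12.2, -1.1, -22.2, 10.7
Mean of differences = -0.2500
Numerator Σ(Δz_t−Δz̄)(Δz_{t+1}−Δz̄) = -525.9575
Denominator Σ(Δz_t−Δz̄)² = 1117.6450
r_1(Δz) = -525.9575 / 1117.6450 = -0.471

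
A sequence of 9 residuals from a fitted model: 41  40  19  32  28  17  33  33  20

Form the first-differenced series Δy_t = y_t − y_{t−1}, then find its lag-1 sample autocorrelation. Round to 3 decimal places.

-0.413

First differences Δy: -1, -21, 13, -4, -11, 16, 0, -13
Mean of differences = -2.6250
Numerator Σ(Δy_t−Δȳ)(Δy_{t+1}−Δȳ) = -461.2656
Denominator Σ(Δy_t−Δȳ)² = 1117.8750
r_1(Δy) = -461.2656 / 1117.8750 = -0.413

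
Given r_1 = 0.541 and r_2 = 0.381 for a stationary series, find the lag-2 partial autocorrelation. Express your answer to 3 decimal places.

φ_{22} = (r_2 − r_1²) / (1 − r_1²)
r_1² = (0.541)² = 0.292681
Numerator = 0.381 − 0.2927 = 0.0883; denominator = 1 − 0.2927 = 0.7073
φ_{22} = 0.0883 / 0.7073 = 0.125

0.125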